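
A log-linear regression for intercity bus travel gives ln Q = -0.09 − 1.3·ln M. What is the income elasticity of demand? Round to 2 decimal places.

In a log-linear demand, the coefficient on ln M is the income elasticity.
So η = -1.30.

-1.30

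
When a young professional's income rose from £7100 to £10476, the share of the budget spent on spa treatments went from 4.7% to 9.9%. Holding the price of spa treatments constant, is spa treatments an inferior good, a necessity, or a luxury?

luxury

The budget share rises as income rises, so η > 1.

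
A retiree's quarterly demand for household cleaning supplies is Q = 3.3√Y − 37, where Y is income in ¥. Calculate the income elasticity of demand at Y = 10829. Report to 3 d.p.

0.560

At Y = 10829: Q = 306.406.
dQ/dY = 3.3/(2√Y) = 0.0158559 at this income.
η = (dQ/dY)·(Y/Q) = 0.0158559 × (10829/306.406) = 0.560.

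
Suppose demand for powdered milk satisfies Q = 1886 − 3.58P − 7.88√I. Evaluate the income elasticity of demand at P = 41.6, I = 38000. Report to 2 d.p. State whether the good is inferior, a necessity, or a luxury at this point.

-3.82 (inferior good)

At P = 41.6, I = 38000: Q = 200.977.
Holding P constant, ∂Q/∂I = -7.88/(2√I) = -0.0202118.
η_I = (∂Q/∂I)·(I/Q) = -0.0202118 × (38000/200.977) = -3.82.
Since η < 0, this is an inferior good.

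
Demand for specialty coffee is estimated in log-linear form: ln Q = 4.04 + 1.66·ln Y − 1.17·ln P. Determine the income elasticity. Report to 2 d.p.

1.66

In a log-linear demand, the coefficient on ln Y is the income elasticity.
So η = 1.66.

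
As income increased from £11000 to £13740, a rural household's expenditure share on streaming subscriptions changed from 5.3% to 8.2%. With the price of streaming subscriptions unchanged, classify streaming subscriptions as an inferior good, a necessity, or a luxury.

The budget share rises as income rises, so η > 1.

luxury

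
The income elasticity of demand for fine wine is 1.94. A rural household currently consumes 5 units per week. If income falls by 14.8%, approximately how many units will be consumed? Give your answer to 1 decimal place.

3.6

%ΔQ ≈ η × %ΔI = 1.94 × (-14.8%) = -28.712%.
New Q ≈ 5 × (1 − 0.28712) = 3.6.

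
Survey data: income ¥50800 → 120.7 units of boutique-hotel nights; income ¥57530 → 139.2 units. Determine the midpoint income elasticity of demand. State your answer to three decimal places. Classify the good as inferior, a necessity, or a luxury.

ΔQ = 139.2 − 120.7 = 18.5; midpoint Q̄ = (120.7 + 139.2)/2 = 129.95.
ΔI = 57530 − 50800 = 6730; midpoint Ī = (50800 + 57530)/2 = 54165.
η = (ΔQ/Q̄) ÷ (ΔI/Ī) = (18.5/129.95) ÷ (6730/54165) = 1.146.
η > 1 ⇒ luxury.

1.146 (luxury)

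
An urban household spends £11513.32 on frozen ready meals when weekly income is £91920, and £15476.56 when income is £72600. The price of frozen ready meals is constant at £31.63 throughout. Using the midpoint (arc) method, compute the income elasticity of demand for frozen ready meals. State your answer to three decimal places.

With a constant price, Q₁ = 11513.32/31.63 = 364.000 and Q₂ = 15476.56/31.63 = 489.300 (equivalently, work directly with expenditure since P cancels).
Midpoint %ΔQ = (15476.56 − 11513.32)/13494.94 = 0.29368; midpoint %ΔI = (72600 − 91920)/82260 = -0.23487.
η = 0.29368 / -0.23487 = -1.250.

-1.250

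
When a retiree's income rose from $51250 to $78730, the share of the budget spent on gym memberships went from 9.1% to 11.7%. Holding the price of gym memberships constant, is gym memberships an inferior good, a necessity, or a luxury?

The budget share rises as income rises, so η > 1.

luxury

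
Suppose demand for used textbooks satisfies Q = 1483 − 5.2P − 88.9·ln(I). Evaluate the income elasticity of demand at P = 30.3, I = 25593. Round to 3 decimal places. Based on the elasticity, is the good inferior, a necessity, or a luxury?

At P = 30.3, I = 25593: Q = 423.098.
Holding P constant, ∂Q/∂I = -88.9/I = -0.00347361.
η_I = (∂Q/∂I)·(I/Q) = -0.00347361 × (25593/423.098) = -0.210.
Since η < 0, this is an inferior good.

-0.210 (inferior good)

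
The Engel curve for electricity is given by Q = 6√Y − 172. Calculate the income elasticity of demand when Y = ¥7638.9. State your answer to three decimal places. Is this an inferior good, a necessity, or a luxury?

0.744 (necessity)

At Y = 7638.9: Q = 352.405.
dQ/dY = 6/(2√Y) = 0.0343246 at this income.
η = (dQ/dY)·(Y/Q) = 0.0343246 × (7638.9/352.405) = 0.744.
Since 0 < η < 1, the good is a necessity.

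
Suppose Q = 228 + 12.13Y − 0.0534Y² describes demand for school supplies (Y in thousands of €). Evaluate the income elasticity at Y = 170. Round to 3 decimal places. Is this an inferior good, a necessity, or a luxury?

-1.372 (inferior good)

At Y = 170: Q = 746.8400.
dQ/dY = 12.13 − 0.1068Y = -6.02600.
η = (dQ/dY)·(Y/Q) = -6.02600 × (170/746.8400) = -1.372.
η < 0 ⇒ inferior good.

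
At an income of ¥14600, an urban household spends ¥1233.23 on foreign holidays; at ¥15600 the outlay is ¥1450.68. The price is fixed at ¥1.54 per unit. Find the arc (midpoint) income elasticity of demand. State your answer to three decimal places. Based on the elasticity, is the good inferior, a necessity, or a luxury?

2.447 (luxury)

With a constant price, Q₁ = 1233.23/1.54 = 800.799 and Q₂ = 1450.68/1.54 = 942.000 (equivalently, work directly with expenditure since P cancels).
Midpoint %ΔQ = (1450.68 − 1233.23)/1341.96 = 0.16204; midpoint %ΔI = (15600 − 14600)/15100 = 0.06623.
η = 0.16204 / 0.06623 = 2.447.
η > 1 ⇒ luxury.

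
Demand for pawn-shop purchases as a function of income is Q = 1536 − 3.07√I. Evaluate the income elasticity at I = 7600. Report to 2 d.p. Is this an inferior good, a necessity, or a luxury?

At I = 7600: Q = 1268.364.
dQ/dI = -3.07/(2√I) = -0.0176077 at this income.
η = (dQ/dI)·(I/Q) = -0.0176077 × (7600/1268.364) = -0.11.
Since η < 0, the good is an inferior good.

-0.11 (inferior good)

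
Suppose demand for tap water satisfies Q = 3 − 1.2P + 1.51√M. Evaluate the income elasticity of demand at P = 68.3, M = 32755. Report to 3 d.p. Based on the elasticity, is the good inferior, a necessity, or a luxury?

0.703 (necessity)

At P = 68.3, M = 32755: Q = 194.325.
Holding P constant, ∂Q/∂M = 1.51/(2√M) = 0.00417165.
η_M = (∂Q/∂M)·(M/Q) = 0.00417165 × (32755/194.325) = 0.703.
Since 0 < η < 1, this is a necessity.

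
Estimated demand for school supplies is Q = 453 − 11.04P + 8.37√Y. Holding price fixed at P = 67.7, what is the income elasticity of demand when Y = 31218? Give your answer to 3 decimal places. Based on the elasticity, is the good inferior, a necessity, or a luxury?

At P = 67.7, Y = 31218: Q = 1184.455.
Holding P constant, ∂Q/∂Y = 8.37/(2√Y) = 0.0236861.
η_Y = (∂Q/∂Y)·(Y/Q) = 0.0236861 × (31218/1184.455) = 0.624.
Since 0 < η < 1, this is a necessity.

0.624 (necessity)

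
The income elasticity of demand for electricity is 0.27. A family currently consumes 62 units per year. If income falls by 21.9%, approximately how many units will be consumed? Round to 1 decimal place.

58.3

%ΔQ ≈ η × %ΔI = 0.27 × (-21.9%) = -5.913%.
New Q ≈ 62 × (1 − 0.05913) = 58.3.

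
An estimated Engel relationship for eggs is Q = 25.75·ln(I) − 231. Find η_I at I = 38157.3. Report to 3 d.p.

At I = 38157.3: Q = 40.649.
dQ/dI = 25.75/I = 0.000674838 at this income.
η = (dQ/dI)·(I/Q) = 0.000674838 × (38157.3/40.649) = 0.633.

0.633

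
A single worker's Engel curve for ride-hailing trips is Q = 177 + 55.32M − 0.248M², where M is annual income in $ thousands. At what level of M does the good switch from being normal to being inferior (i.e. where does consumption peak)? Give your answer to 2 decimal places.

dQ/dM = 55.32 − 0.496M.
The good is inferior where dQ/dM < 0. Setting dQ/dM = 0 gives M = 55.32 / 0.496 = 111.53.

111.53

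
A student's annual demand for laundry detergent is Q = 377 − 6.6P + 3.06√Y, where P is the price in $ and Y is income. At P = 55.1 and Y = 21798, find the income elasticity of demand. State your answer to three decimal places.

At P = 55.1, Y = 21798: Q = 465.123.
Holding P constant, ∂Q/∂Y = 3.06/(2√Y) = 0.0103629.
η_Y = (∂Q/∂Y)·(Y/Q) = 0.0103629 × (21798/465.123) = 0.486.

0.486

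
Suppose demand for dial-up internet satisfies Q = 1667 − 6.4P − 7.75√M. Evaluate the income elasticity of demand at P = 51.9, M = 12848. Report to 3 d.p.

At P = 51.9, M = 12848: Q = 456.385.
Holding P constant, ∂Q/∂M = -7.75/(2√M) = -0.0341864.
η_M = (∂Q/∂M)·(M/Q) = -0.0341864 × (12848/456.385) = -0.962.

-0.962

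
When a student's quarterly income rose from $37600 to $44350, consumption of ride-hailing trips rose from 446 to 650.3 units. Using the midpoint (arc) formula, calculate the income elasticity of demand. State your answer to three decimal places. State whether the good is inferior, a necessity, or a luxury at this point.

2.262 (luxury)

ΔQ = 650.3 − 446 = 204.3; midpoint Q̄ = (446 + 650.3)/2 = 548.15.
ΔI = 44350 − 37600 = 6750; midpoint Ī = (37600 + 44350)/2 = 40975.
η = (ΔQ/Q̄) ÷ (ΔI/Ī) = (204.3/548.15) ÷ (6750/40975) = 2.262.
η > 1 ⇒ luxury.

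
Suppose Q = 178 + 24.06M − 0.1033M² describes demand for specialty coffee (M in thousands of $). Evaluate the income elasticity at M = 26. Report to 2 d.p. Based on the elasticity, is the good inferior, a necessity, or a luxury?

At M = 26: Q = 733.7292.
dQ/dM = 24.06 − 0.2066M = 18.68840.
η = (dQ/dM)·(M/Q) = 18.68840 × (26/733.7292) = 0.66.
0 < η < 1 ⇒ necessity.

0.66 (necessity)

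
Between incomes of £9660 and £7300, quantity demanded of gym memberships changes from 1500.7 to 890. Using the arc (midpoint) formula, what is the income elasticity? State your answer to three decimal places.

ΔQ = 890 − 1500.7 = -610.7; midpoint Q̄ = (1500.7 + 890)/2 = 1195.35.
ΔI = 7300 − 9660 = -2360; midpoint Ī = (9660 + 7300)/2 = 8480.
η = (ΔQ/Q̄) ÷ (ΔI/Ī) = (-610.7/1195.35) ÷ (-2360/8480) = 1.836.

1.836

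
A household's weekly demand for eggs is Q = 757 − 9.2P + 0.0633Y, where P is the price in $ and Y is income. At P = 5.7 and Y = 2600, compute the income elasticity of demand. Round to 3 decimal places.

0.189

At P = 5.7, Y = 2600: Q = 869.140.
Holding P constant, ∂Q/∂Y = 0.0633.
η_Y = (∂Q/∂Y)·(Y/Q) = 0.0633 × (2600/869.140) = 0.189.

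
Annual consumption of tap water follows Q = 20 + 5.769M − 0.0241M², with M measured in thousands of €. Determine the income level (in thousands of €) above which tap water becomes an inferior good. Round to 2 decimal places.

119.69

dQ/dM = 5.769 − 0.0482M.
The good is inferior where dQ/dM < 0. Setting dQ/dM = 0 gives M = 5.769 / 0.0482 = 119.69.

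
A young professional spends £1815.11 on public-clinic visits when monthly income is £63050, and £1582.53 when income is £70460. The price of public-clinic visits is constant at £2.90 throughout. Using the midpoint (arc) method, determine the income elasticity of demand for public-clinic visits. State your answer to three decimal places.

-1.233

With a constant price, Q₁ = 1815.11/2.90 = 625.900 and Q₂ = 1582.53/2.90 = 545.700 (equivalently, work directly with expenditure since P cancels).
Midpoint %ΔQ = (1582.53 − 1815.11)/1698.82 = -0.13691; midpoint %ΔI = (70460 − 63050)/66755 = 0.11100.
η = -0.13691 / 0.11100 = -1.233.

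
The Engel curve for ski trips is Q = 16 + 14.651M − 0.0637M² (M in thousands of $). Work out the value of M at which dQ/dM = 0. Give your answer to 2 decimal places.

115.00

dQ/dM = 14.651 − 0.1274M.
The good is inferior where dQ/dM < 0. Setting dQ/dM = 0 gives M = 14.651 / 0.1274 = 115.00.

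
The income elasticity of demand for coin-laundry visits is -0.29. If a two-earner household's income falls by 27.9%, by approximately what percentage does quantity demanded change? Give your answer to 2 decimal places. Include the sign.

8.09%

%ΔQ ≈ η × %ΔI = -0.29 × (-27.9%) = 8.09%.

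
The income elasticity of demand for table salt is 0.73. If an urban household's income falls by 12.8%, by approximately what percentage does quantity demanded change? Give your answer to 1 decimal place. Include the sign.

-9.3%

%ΔQ ≈ η × %ΔI = 0.73 × (-12.8%) = -9.3%.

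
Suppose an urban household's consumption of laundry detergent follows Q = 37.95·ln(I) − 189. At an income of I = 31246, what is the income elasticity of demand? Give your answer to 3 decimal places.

0.186

At I = 31246: Q = 203.769.
dQ/dI = 37.95/I = 0.00121456 at this income.
η = (dQ/dI)·(I/Q) = 0.00121456 × (31246/203.769) = 0.186.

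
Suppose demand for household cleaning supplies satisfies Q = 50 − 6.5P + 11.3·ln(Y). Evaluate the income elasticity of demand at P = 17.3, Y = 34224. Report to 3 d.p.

At P = 17.3, Y = 34224: Q = 55.530.
Holding P constant, ∂Q/∂Y = 11.3/Y = 0.000330178.
η_Y = (∂Q/∂Y)·(Y/Q) = 0.000330178 × (34224/55.530) = 0.203.

0.203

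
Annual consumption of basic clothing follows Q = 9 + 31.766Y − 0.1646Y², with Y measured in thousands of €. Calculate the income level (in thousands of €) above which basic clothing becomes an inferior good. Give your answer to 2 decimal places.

dQ/dY = 31.766 − 0.3292Y.
The good is inferior where dQ/dY < 0. Setting dQ/dY = 0 gives Y = 31.766 / 0.3292 = 96.49.

96.49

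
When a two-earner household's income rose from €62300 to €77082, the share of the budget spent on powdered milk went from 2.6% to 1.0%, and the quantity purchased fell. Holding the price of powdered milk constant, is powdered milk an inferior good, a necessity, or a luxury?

Quantity demanded falls as income rises, so η < 0.

inferior good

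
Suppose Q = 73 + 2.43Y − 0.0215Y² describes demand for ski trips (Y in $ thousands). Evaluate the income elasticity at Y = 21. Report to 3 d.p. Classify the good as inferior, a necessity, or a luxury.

At Y = 21: Q = 114.5485.
dQ/dY = 2.43 − 0.043Y = 1.52700.
η = (dQ/dY)·(Y/Q) = 1.52700 × (21/114.5485) = 0.280.
0 < η < 1 ⇒ necessity.

0.280 (necessity)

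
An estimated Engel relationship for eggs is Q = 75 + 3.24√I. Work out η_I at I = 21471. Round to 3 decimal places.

0.432

At I = 21471: Q = 549.757.
dQ/dI = 3.24/(2√I) = 0.0110558 at this income.
η = (dQ/dI)·(I/Q) = 0.0110558 × (21471/549.757) = 0.432.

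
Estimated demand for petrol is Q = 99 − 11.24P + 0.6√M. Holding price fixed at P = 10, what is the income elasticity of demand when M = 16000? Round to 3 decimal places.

At P = 10, M = 16000: Q = 62.495.
Holding P constant, ∂Q/∂M = 0.6/(2√M) = 0.00237171.
η_M = (∂Q/∂M)·(M/Q) = 0.00237171 × (16000/62.495) = 0.607.

0.607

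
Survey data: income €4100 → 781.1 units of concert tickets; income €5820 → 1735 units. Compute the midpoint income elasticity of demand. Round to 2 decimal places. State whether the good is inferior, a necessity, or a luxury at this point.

2.19 (luxury)

ΔQ = 1735 − 781.1 = 953.9; midpoint Q̄ = (781.1 + 1735)/2 = 1258.05.
ΔI = 5820 − 4100 = 1720; midpoint Ī = (4100 + 5820)/2 = 4960.
η = (ΔQ/Q̄) ÷ (ΔI/Ī) = (953.9/1258.05) ÷ (1720/4960) = 2.19.
η > 1 ⇒ luxury.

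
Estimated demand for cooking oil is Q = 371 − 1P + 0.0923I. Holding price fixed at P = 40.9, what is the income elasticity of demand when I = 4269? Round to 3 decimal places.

At P = 40.9, I = 4269: Q = 724.129.
Holding P constant, ∂Q/∂I = 0.0923.
η_I = (∂Q/∂I)·(I/Q) = 0.0923 × (4269/724.129) = 0.544.

0.544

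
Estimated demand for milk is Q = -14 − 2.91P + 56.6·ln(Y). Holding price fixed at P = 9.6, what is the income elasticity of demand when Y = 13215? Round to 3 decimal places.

0.114

At P = 9.6, Y = 13215: Q = 495.148.
Holding P constant, ∂Q/∂Y = 56.6/Y = 0.00428301.
η_Y = (∂Q/∂Y)·(Y/Q) = 0.00428301 × (13215/495.148) = 0.114.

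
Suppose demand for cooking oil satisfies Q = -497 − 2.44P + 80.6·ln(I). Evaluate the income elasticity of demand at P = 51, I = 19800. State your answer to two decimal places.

At P = 51, I = 19800: Q = 175.971.
Holding P constant, ∂Q/∂I = 80.6/I = 0.00407071.
η_I = (∂Q/∂I)·(I/Q) = 0.00407071 × (19800/175.971) = 0.46.

0.46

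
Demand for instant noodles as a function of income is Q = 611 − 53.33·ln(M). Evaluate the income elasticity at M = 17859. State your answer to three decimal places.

-0.600

At M = 17859: Q = 88.885.
dQ/dM = -53.33/M = -0.00298617 at this income.
η = (dQ/dM)·(M/Q) = -0.00298617 × (17859/88.885) = -0.600.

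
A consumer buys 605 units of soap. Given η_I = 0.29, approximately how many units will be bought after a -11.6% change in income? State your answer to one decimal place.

584.6

%ΔQ ≈ η × %ΔI = 0.29 × (-11.6%) = -3.364%.
New Q ≈ 605 × (1 − 0.03364) = 584.6.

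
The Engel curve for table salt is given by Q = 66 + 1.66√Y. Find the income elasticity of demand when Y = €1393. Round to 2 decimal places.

0.24

At Y = 1393: Q = 127.956.
dQ/dY = 1.66/(2√Y) = 0.0222383 at this income.
η = (dQ/dY)·(Y/Q) = 0.0222383 × (1393/127.956) = 0.24.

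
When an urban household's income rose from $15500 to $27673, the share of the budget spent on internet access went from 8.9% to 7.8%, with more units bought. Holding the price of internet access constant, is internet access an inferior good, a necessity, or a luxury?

Quantity rises but the budget share falls as income rises, so 0 < η < 1.

necessity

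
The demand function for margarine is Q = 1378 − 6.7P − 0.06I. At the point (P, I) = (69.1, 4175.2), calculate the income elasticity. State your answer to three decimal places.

At P = 69.1, I = 4175.2: Q = 664.518.
Holding P constant, ∂Q/∂I = −0.06.
η_I = (∂Q/∂I)·(I/Q) = -0.06 × (4175.2/664.518) = -0.377.

-0.377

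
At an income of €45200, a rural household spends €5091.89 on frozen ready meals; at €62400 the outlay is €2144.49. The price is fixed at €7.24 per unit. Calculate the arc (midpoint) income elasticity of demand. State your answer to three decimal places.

With a constant price, Q₁ = 5091.89/7.24 = 703.300 and Q₂ = 2144.49/7.24 = 296.200 (equivalently, work directly with expenditure since P cancels).
Midpoint %ΔQ = (2144.49 − 5091.89)/3618.19 = -0.81461; midpoint %ΔI = (62400 − 45200)/53800 = 0.31970.
η = -0.81461 / 0.31970 = -2.548.

-2.548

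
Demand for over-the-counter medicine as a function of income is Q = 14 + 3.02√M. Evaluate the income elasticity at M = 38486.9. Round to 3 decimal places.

0.488

At M = 38486.9: Q = 606.466.
dQ/dM = 3.02/(2√M) = 0.00769698 at this income.
η = (dQ/dM)·(M/Q) = 0.00769698 × (38486.9/606.466) = 0.488.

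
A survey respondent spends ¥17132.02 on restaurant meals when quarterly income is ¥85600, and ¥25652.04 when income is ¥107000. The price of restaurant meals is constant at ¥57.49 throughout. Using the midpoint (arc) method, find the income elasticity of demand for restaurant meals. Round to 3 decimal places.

1.792

With a constant price, Q₁ = 17132.02/57.49 = 298.000 and Q₂ = 25652.04/57.49 = 446.200 (equivalently, work directly with expenditure since P cancels).
Midpoint %ΔQ = (25652.04 − 17132.02)/21392.03 = 0.39828; midpoint %ΔI = (107000 − 85600)/96300 = 0.22222.
η = 0.39828 / 0.22222 = 1.792.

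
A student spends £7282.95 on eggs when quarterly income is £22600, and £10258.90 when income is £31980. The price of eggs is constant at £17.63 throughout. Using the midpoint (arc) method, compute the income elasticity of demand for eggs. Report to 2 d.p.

With a constant price, Q₁ = 7282.95/17.63 = 413.100 and Q₂ = 10258.90/17.63 = 581.900 (equivalently, work directly with expenditure since P cancels).
Midpoint %ΔQ = (10258.90 − 7282.95)/8770.92 = 0.33930; midpoint %ΔI = (31980 − 22600)/27290 = 0.34372.
η = 0.33930 / 0.34372 = 0.99.

0.99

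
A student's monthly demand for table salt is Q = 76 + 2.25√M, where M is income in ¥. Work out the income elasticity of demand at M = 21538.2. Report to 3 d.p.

0.406

At M = 21538.2: Q = 406.208.
dQ/dM = 2.25/(2√M) = 0.00766563 at this income.
η = (dQ/dM)·(M/Q) = 0.00766563 × (21538.2/406.208) = 0.406.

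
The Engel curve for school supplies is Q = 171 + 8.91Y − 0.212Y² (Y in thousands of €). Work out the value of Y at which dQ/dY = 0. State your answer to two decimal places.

21.01

dQ/dY = 8.91 − 0.424Y.
The good is inferior where dQ/dY < 0. Setting dQ/dY = 0 gives Y = 8.91 / 0.424 = 21.01.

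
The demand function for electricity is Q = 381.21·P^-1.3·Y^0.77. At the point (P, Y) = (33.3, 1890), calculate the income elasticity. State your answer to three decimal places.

0.770

For a multiplicative demand Q = A·P^α·Y^β, the income elasticity is β everywhere.
Here β = 0.77, so η = 0.770.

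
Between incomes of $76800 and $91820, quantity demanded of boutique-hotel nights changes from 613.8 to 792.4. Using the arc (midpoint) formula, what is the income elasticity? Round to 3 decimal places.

ΔQ = 792.4 − 613.8 = 178.6; midpoint Q̄ = (613.8 + 792.4)/2 = 703.1.
ΔI = 91820 − 76800 = 15020; midpoint Ī = (76800 + 91820)/2 = 84310.
η = (ΔQ/Q̄) ÷ (ΔI/Ī) = (178.6/703.1) ÷ (15020/84310) = 1.426.

1.426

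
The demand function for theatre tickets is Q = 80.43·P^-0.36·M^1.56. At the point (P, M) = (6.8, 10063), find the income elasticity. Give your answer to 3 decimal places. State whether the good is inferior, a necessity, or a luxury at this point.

1.560 (luxury)

For a multiplicative demand Q = A·P^α·M^β, the income elasticity is β everywhere.
Here β = 1.56, so η = 1.560.
Since η > 1, this is a luxury.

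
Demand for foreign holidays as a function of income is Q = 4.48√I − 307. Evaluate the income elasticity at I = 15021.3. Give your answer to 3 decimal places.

At I = 15021.3: Q = 242.075.
dQ/dI = 4.48/(2√I) = 0.0182766 at this income.
η = (dQ/dI)·(I/Q) = 0.0182766 × (15021.3/242.075) = 1.134.

1.134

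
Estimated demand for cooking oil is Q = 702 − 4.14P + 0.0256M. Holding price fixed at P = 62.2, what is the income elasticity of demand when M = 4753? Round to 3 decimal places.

At P = 62.2, M = 4753: Q = 566.169.
Holding P constant, ∂Q/∂M = 0.0256.
η_M = (∂Q/∂M)·(M/Q) = 0.0256 × (4753/566.169) = 0.215.

0.215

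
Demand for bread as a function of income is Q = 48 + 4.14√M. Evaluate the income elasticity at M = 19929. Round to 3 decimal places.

0.462

At M = 19929: Q = 632.444.
dQ/dM = 4.14/(2√M) = 0.0146632 at this income.
η = (dQ/dM)·(M/Q) = 0.0146632 × (19929/632.444) = 0.462.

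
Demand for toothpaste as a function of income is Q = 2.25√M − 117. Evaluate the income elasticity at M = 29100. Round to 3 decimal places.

0.719

At M = 29100: Q = 266.821.
dQ/dM = 2.25/(2√M) = 0.00659487 at this income.
η = (dQ/dM)·(M/Q) = 0.00659487 × (29100/266.821) = 0.719.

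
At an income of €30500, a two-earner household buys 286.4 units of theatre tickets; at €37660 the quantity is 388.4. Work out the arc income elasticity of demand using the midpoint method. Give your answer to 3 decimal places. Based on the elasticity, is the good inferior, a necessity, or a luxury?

1.439 (luxury)

ΔQ = 388.4 − 286.4 = 102; midpoint Q̄ = (286.4 + 388.4)/2 = 337.4.
ΔI = 37660 − 30500 = 7160; midpoint Ī = (30500 + 37660)/2 = 34080.
η = (ΔQ/Q̄) ÷ (ΔI/Ī) = (102/337.4) ÷ (7160/34080) = 1.439.
η > 1 ⇒ luxury.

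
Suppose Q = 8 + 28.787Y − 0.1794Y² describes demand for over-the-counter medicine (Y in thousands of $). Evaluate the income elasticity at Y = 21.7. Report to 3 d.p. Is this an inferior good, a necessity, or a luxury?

0.831 (necessity)

At Y = 21.7: Q = 548.2002.
dQ/dY = 28.787 − 0.3588Y = 21.00104.
η = (dQ/dY)·(Y/Q) = 21.00104 × (21.7/548.2002) = 0.831.
0 < η < 1 ⇒ necessity.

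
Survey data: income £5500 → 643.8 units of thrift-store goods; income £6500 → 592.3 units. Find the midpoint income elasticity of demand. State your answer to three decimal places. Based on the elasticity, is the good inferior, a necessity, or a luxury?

-0.500 (inferior good)

ΔQ = 592.3 − 643.8 = -51.5; midpoint Q̄ = (643.8 + 592.3)/2 = 618.05.
ΔI = 6500 − 5500 = 1000; midpoint Ī = (5500 + 6500)/2 = 6000.
η = (ΔQ/Q̄) ÷ (ΔI/Ī) = (-51.5/618.05) ÷ (1000/6000) = -0.500.
η < 0 ⇒ inferior good.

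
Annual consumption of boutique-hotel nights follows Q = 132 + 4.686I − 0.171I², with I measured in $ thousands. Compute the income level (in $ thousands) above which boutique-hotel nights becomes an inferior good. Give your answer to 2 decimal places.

dQ/dI = 4.686 − 0.342I.
The good is inferior where dQ/dI < 0. Setting dQ/dI = 0 gives I = 4.686 / 0.342 = 13.70.

13.70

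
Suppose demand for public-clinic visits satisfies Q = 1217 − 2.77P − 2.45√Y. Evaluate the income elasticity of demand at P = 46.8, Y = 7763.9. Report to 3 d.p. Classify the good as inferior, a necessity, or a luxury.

-0.124 (inferior good)

At P = 46.8, Y = 7763.9: Q = 871.487.
Holding P constant, ∂Q/∂Y = -2.45/(2√Y) = -0.0139026.
η_Y = (∂Q/∂Y)·(Y/Q) = -0.0139026 × (7763.9/871.487) = -0.124.
Since η < 0, this is an inferior good.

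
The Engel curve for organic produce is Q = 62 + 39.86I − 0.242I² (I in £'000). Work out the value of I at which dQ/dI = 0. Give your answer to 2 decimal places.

82.36

dQ/dI = 39.86 − 0.484I.
The good is inferior where dQ/dI < 0. Setting dQ/dI = 0 gives I = 39.86 / 0.484 = 82.36.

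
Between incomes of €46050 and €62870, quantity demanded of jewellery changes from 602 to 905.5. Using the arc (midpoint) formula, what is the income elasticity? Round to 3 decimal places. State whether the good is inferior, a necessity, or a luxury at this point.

1.304 (luxury)

ΔQ = 905.5 − 602 = 303.5; midpoint Q̄ = (602 + 905.5)/2 = 753.75.
ΔI = 62870 − 46050 = 16820; midpoint Ī = (46050 + 62870)/2 = 54460.
η = (ΔQ/Q̄) ÷ (ΔI/Ī) = (303.5/753.75) ÷ (16820/54460) = 1.304.
η > 1 ⇒ luxury.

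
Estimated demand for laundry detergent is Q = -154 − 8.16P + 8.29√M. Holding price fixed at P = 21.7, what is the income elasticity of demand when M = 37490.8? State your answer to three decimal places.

0.630

At P = 21.7, M = 37490.8: Q = 1274.083.
Holding P constant, ∂Q/∂M = 8.29/(2√M) = 0.0214073.
η_M = (∂Q/∂M)·(M/Q) = 0.0214073 × (37490.8/1274.083) = 0.630.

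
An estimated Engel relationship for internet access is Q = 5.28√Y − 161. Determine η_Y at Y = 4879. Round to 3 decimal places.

0.887

At Y = 4879: Q = 207.807.
dQ/dY = 5.28/(2√Y) = 0.0377954 at this income.
η = (dQ/dY)·(Y/Q) = 0.0377954 × (4879/207.807) = 0.887.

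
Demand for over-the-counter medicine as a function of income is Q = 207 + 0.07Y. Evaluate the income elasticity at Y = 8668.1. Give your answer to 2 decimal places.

At Y = 8668.1: Q = 813.767.
dQ/dY = 0.07.
η = (dQ/dY)·(Y/Q) = 0.07 × (8668.1/813.767) = 0.75.

0.75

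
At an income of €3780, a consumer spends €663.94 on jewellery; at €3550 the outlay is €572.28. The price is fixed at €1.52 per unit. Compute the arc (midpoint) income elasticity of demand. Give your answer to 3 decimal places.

With a constant price, Q₁ = 663.94/1.52 = 436.803 and Q₂ = 572.28/1.52 = 376.500 (equivalently, work directly with expenditure since P cancels).
Midpoint %ΔQ = (572.28 − 663.94)/618.11 = -0.14829; midpoint %ΔI = (3550 − 3780)/3665 = -0.06276.
η = -0.14829 / -0.06276 = 2.363.

2.363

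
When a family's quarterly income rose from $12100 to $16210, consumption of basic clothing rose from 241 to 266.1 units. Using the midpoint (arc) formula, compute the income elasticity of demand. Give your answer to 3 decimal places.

0.341

ΔQ = 266.1 − 241 = 25.1; midpoint Q̄ = (241 + 266.1)/2 = 253.55.
ΔI = 16210 − 12100 = 4110; midpoint Ī = (12100 + 16210)/2 = 14155.
η = (ΔQ/Q̄) ÷ (ΔI/Ī) = (25.1/253.55) ÷ (4110/14155) = 0.341.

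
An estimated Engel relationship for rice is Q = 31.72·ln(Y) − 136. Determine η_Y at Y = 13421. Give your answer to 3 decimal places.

At Y = 13421: Q = 165.485.
dQ/dY = 31.72/Y = 0.00236346 at this income.
η = (dQ/dY)·(Y/Q) = 0.00236346 × (13421/165.485) = 0.192.

0.192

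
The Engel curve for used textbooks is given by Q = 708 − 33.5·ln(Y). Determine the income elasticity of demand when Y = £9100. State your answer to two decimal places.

At Y = 9100: Q = 402.613.
dQ/dY = -33.5/Y = -0.00368132 at this income.
η = (dQ/dY)·(Y/Q) = -0.00368132 × (9100/402.613) = -0.08.

-0.08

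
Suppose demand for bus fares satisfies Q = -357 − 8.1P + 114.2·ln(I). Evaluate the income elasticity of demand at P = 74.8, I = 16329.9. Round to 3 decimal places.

At P = 74.8, I = 16329.9: Q = 144.946.
Holding P constant, ∂Q/∂I = 114.2/I = 0.00699331.
η_I = (∂Q/∂I)·(I/Q) = 0.00699331 × (16329.9/144.946) = 0.788.

0.788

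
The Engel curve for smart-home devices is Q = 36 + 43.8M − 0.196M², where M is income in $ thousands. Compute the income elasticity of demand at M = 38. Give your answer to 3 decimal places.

0.775

At M = 38: Q = 1417.3760.
dQ/dM = 43.8 − 0.392M = 28.90400.
η = (dQ/dM)·(M/Q) = 28.90400 × (38/1417.3760) = 0.775.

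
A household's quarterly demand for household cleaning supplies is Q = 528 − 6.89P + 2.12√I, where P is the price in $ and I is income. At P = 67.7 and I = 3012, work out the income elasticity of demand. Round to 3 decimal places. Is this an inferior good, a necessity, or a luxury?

At P = 67.7, I = 3012: Q = 177.896.
Holding P constant, ∂Q/∂I = 2.12/(2√I) = 0.0193143.
η_I = (∂Q/∂I)·(I/Q) = 0.0193143 × (3012/177.896) = 0.327.
Since 0 < η < 1, this is a necessity.

0.327 (necessity)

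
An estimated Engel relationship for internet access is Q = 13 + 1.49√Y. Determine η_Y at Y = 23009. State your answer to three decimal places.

0.473

At Y = 23009: Q = 239.014.
dQ/dY = 1.49/(2√Y) = 0.00491142 at this income.
η = (dQ/dY)·(Y/Q) = 0.00491142 × (23009/239.014) = 0.473.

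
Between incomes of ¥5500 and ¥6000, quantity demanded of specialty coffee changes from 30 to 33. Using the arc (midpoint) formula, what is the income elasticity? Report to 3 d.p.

1.095

ΔQ = 33 − 30 = 3; midpoint Q̄ = (30 + 33)/2 = 31.5.
ΔI = 6000 − 5500 = 500; midpoint Ī = (5500 + 6000)/2 = 5750.
η = (ΔQ/Q̄) ÷ (ΔI/Ī) = (3/31.5) ÷ (500/5750) = 1.095.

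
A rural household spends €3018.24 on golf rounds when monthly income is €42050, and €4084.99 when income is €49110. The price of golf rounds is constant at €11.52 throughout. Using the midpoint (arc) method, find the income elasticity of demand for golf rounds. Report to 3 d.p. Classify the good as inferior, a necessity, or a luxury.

With a constant price, Q₁ = 3018.24/11.52 = 262.000 and Q₂ = 4084.99/11.52 = 354.600 (equivalently, work directly with expenditure since P cancels).
Midpoint %ΔQ = (4084.99 − 3018.24)/3551.62 = 0.30036; midpoint %ΔI = (49110 − 42050)/45580 = 0.15489.
η = 0.30036 / 0.15489 = 1.939.
η > 1 ⇒ luxury.

1.939 (luxury)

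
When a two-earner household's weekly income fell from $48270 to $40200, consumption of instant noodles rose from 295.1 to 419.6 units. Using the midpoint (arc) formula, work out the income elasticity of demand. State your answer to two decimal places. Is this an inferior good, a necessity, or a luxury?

-1.91 (inferior good)

ΔQ = 419.6 − 295.1 = 124.5; midpoint Q̄ = (295.1 + 419.6)/2 = 357.35.
ΔI = 40200 − 48270 = -8070; midpoint Ī = (48270 + 40200)/2 = 44235.
η = (ΔQ/Q̄) ÷ (ΔI/Ī) = (124.5/357.35) ÷ (-8070/44235) = -1.91.
η < 0 ⇒ inferior good.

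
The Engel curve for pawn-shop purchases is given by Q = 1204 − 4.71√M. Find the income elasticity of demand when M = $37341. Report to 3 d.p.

At M = 37341: Q = 293.848.
dQ/dM = -4.71/(2√M) = -0.012187 at this income.
η = (dQ/dM)·(M/Q) = -0.012187 × (37341/293.848) = -1.549.

-1.549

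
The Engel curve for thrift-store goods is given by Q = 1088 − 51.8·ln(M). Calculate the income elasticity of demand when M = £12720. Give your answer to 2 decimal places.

At M = 12720: Q = 598.442.
dQ/dM = -51.8/M = -0.00407233 at this income.
η = (dQ/dM)·(M/Q) = -0.00407233 × (12720/598.442) = -0.09.

-0.09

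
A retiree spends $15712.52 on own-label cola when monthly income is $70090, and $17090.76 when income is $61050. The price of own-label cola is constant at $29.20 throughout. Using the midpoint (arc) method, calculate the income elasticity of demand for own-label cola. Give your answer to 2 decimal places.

With a constant price, Q₁ = 15712.52/29.20 = 538.100 and Q₂ = 17090.76/29.20 = 585.300 (equivalently, work directly with expenditure since P cancels).
Midpoint %ΔQ = (17090.76 − 15712.52)/16401.64 = 0.08403; midpoint %ΔI = (61050 − 70090)/65570 = -0.13787.
η = 0.08403 / -0.13787 = -0.61.

-0.61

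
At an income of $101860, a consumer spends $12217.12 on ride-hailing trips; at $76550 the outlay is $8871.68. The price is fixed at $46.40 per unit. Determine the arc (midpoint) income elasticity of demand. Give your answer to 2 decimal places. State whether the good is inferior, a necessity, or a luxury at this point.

With a constant price, Q₁ = 12217.12/46.40 = 263.300 and Q₂ = 8871.68/46.40 = 191.200 (equivalently, work directly with expenditure since P cancels).
Midpoint %ΔQ = (8871.68 − 12217.12)/10544.40 = -0.31727; midpoint %ΔI = (76550 − 101860)/89205 = -0.28373.
η = -0.31727 / -0.28373 = 1.12.
η > 1 ⇒ luxury.

1.12 (luxury)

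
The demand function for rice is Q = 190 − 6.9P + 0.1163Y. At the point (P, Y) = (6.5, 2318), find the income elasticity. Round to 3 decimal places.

At P = 6.5, Y = 2318: Q = 414.733.
Holding P constant, ∂Q/∂Y = 0.1163.
η_Y = (∂Q/∂Y)·(Y/Q) = 0.1163 × (2318/414.733) = 0.650.

0.650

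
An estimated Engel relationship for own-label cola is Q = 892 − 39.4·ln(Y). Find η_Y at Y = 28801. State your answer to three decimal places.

-0.081

At Y = 28801: Q = 487.434.
dQ/dY = -39.4/Y = -0.00136801 at this income.
η = (dQ/dY)·(Y/Q) = -0.00136801 × (28801/487.434) = -0.081.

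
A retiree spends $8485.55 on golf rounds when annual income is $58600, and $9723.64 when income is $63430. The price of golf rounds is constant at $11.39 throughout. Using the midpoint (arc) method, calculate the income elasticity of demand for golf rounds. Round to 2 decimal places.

With a constant price, Q₁ = 8485.55/11.39 = 745.000 and Q₂ = 9723.64/11.39 = 853.700 (equivalently, work directly with expenditure since P cancels).
Midpoint %ΔQ = (9723.64 − 8485.55)/9104.59 = 0.13599; midpoint %ΔI = (63430 − 58600)/61015 = 0.07916.
η = 0.13599 / 0.07916 = 1.72.

1.72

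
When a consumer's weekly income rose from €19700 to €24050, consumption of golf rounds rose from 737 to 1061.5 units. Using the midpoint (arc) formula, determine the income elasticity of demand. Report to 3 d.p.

ΔQ = 1061.5 − 737 = 324.5; midpoint Q̄ = (737 + 1061.5)/2 = 899.25.
ΔI = 24050 − 19700 = 4350; midpoint Ī = (19700 + 24050)/2 = 21875.
η = (ΔQ/Q̄) ÷ (ΔI/Ī) = (324.5/899.25) ÷ (4350/21875) = 1.815.

1.815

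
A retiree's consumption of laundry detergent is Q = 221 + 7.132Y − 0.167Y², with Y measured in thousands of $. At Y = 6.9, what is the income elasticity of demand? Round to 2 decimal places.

At Y = 6.9: Q = 262.2599.
dQ/dY = 7.132 − 0.334Y = 4.82740.
η = (dQ/dY)·(Y/Q) = 4.82740 × (6.9/262.2599) = 0.13.

0.13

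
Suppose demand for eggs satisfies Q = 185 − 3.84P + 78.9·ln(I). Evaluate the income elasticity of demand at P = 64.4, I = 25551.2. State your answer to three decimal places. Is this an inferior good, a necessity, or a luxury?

0.107 (necessity)

At P = 64.4, I = 25551.2: Q = 738.416.
Holding P constant, ∂Q/∂I = 78.9/I = 0.00308792.
η_I = (∂Q/∂I)·(I/Q) = 0.00308792 × (25551.2/738.416) = 0.107.
Since 0 < η < 1, this is a necessity.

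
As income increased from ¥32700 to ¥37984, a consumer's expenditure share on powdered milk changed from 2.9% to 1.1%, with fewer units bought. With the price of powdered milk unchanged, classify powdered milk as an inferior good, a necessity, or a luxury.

Quantity demanded falls as income rises, so η < 0.

inferior good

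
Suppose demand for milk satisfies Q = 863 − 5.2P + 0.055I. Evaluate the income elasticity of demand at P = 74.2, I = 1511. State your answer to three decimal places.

At P = 74.2, I = 1511: Q = 560.265.
Holding P constant, ∂Q/∂I = 0.055.
η_I = (∂Q/∂I)·(I/Q) = 0.055 × (1511/560.265) = 0.148.

0.148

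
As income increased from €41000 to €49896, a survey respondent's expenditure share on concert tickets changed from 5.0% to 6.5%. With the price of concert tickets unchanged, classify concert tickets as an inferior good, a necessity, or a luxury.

The budget share rises as income rises, so η > 1.

luxury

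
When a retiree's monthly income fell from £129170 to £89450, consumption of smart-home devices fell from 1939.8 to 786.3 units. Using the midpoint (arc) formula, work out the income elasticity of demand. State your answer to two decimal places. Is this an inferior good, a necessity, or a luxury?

2.33 (luxury)

ΔQ = 786.3 − 1939.8 = -1153.5; midpoint Q̄ = (1939.8 + 786.3)/2 = 1363.05.
ΔI = 89450 − 129170 = -39720; midpoint Ī = (129170 + 89450)/2 = 109310.
η = (ΔQ/Q̄) ÷ (ΔI/Ī) = (-1153.5/1363.05) ÷ (-39720/109310) = 2.33.
η > 1 ⇒ luxury.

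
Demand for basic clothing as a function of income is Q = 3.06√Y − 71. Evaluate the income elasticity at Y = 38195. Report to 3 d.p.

At Y = 38195: Q = 527.032.
dQ/dY = 3.06/(2√Y) = 0.00782867 at this income.
η = (dQ/dY)·(Y/Q) = 0.00782867 × (38195/527.032) = 0.567.

0.567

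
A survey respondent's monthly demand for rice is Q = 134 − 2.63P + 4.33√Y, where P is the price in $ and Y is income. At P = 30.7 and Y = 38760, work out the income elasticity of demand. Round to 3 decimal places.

At P = 30.7, Y = 38760: Q = 905.730.
Holding P constant, ∂Q/∂Y = 4.33/(2√Y) = 0.0109968.
η_Y = (∂Q/∂Y)·(Y/Q) = 0.0109968 × (38760/905.730) = 0.471.

0.471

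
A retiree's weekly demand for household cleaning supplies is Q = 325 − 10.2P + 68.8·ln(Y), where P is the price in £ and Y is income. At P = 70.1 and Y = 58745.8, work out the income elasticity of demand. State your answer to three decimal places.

0.188

At P = 70.1, Y = 58745.8: Q = 365.471.
Holding P constant, ∂Q/∂Y = 68.8/Y = 0.00117115.
η_Y = (∂Q/∂Y)·(Y/Q) = 0.00117115 × (58745.8/365.471) = 0.188.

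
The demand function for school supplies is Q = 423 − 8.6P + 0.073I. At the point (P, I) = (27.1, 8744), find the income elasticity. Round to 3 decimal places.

0.771

At P = 27.1, I = 8744: Q = 828.252.
Holding P constant, ∂Q/∂I = 0.073.
η_I = (∂Q/∂I)·(I/Q) = 0.073 × (8744/828.252) = 0.771.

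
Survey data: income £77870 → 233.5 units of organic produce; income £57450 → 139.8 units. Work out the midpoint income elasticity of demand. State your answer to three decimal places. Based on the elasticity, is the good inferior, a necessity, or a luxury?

ΔQ = 139.8 − 233.5 = -93.7; midpoint Q̄ = (233.5 + 139.8)/2 = 186.65.
ΔI = 57450 − 77870 = -20420; midpoint Ī = (77870 + 57450)/2 = 67660.
η = (ΔQ/Q̄) ÷ (ΔI/Ī) = (-93.7/186.65) ÷ (-20420/67660) = 1.663.
η > 1 ⇒ luxury.

1.663 (luxury)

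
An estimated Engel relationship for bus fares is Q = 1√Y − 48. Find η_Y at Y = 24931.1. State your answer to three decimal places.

At Y = 24931.1: Q = 109.896.
dQ/dY = 1/(2√Y) = 0.00316664 at this income.
η = (dQ/dY)·(Y/Q) = 0.00316664 × (24931.1/109.896) = 0.718.

0.718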